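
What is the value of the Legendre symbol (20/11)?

1

Euler's criterion: (20/11) ≡ 9^5 (mod 11).
9^2 ≡ 4 (mod 11)
9^4 ≡ 5 (mod 11)
9^5 = 9^(4+1) ≡ 1 (mod 11).
Result is 1, so (20/11) = 1.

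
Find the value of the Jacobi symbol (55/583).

0

Reciprocity: 55 ≡ 3 and 583 ≡ 3 (mod 4), so (55/583) = −(583/55).
Reduce top mod 55: now compute (33/55).
Reciprocity: 33 ≡ 1 and 55 ≡ 3 (mod 4), so (33/55) = +(55/33).
Reduce top mod 33: now compute (22/33).
Pull out 2: since 33 ≡ 1 (mod 8), (2/33) = +1.
Reciprocity: 11 ≡ 3 and 33 ≡ 1 (mod 4), so (11/33) = +(33/11).
Reduce top mod 11: now compute (0/11).
Top reduces to 0: gcd > 1, so the symbol is 0.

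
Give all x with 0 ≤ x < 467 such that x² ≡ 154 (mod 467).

Since 467 ≡ 3 (mod 4), a square root of 154 is 154^((467+1)/4) = 154^117 mod 467.
Repeated squaring: 154^2≡366, 154^4≡394, 154^8≡192, 154^16≡438, 154^32≡374, 154^64≡243 (mod 467).
154^117 = 154^(64+32+16+4+1) ≡ 291 (mod 467).
Check: 291² = 84681 ≡ 154 (mod 467). The two roots are 176 and 291.

176, 291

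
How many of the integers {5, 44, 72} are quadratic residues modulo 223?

1

(5/223) = -1 → non-residue.
(44/223) = -1 → non-residue.
(72/223) = +1 → QR.
Total quadratic residues among the 3: 1.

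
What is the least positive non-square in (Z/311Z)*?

(2/311) = +1, so 2 is a residue.
(3/311) = +1, so 3 is a residue.
(4/311) = +1, so 4 is a residue.
(5/311) = +1, so 5 is a residue.
(6/311) = +1, so 6 is a residue.
(7/311) = +1, so 7 is a residue.
(8/311) = +1, so 8 is a residue.
(9/311) = +1, so 9 is a residue.
(10/311) = +1, so 10 is a residue.
(11/311) = −1, so 11 is the smallest positive non-residue mod 311.

11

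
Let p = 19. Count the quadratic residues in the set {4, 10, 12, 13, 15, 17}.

(4/19) = +1 → QR.
(10/19) = -1 → non-residue.
(12/19) = -1 → non-residue.
(13/19) = -1 → non-residue.
(15/19) = -1 → non-residue.
(17/19) = +1 → QR.
Total quadratic residues among the 6: 2.

2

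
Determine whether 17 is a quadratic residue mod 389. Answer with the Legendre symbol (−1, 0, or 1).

Euler's criterion: (17/389) ≡ 17^194 (mod 389).
17^2 ≡ 289 (mod 389)
17^4 ≡ 275 (mod 389)
17^8 ≡ 159 (mod 389)
17^16 ≡ 385 (mod 389)
17^32 ≡ 16 (mod 389)
17^64 ≡ 256 (mod 389)
17^128 ≡ 184 (mod 389)
17^194 = 17^(128+64+2) ≡ 1 (mod 389).
Result is 1, so (17/389) = 1.

1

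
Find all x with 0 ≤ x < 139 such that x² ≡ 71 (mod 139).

40, 99

Since 139 ≡ 3 (mod 4), a square root of 71 is 71^((139+1)/4) = 71^35 mod 139.
Repeated squaring: 71^2≡37, 71^4≡118, 71^8≡24, 71^16≡20, 71^32≡122 (mod 139).
71^35 = 71^(32+2+1) ≡ 99 (mod 139).
Check: 99² = 9801 ≡ 71 (mod 139). The two roots are 40 and 99.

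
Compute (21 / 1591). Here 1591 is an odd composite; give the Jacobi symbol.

1

Reciprocity: 21 ≡ 1 and 1591 ≡ 3 (mod 4), so (21/1591) = +(1591/21).
Reduce top mod 21: now compute (16/21).
Pull out 2^4: since 21 ≡ 5 (mod 8), (2/21) = -1, so (2/21)^4 = +1.
Reached (1/21) = 1. Collecting the sign flips along the way, the symbol is +1.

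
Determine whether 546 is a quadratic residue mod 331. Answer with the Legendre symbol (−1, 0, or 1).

First reduce: 546 ≡ 215 (mod 331).
Reciprocity: 215 ≡ 3 and 331 ≡ 3 (mod 4), so (215/331) = −(331/215).
Reduce top mod 215: now compute (116/215).
Pull out 2^2: since 215 ≡ 7 (mod 8), (2/215) = +1, so (2/215)^2 = +1.
Reciprocity: 29 ≡ 1 and 215 ≡ 3 (mod 4), so (29/215) = +(215/29).
Reduce top mod 29: now compute (12/29).
Pull out 2^2: since 29 ≡ 5 (mod 8), (2/29) = -1, so (2/29)^2 = +1.
Reciprocity: 3 ≡ 3 and 29 ≡ 1 (mod 4), so (3/29) = +(29/3).
Reduce top mod 3: now compute (2/3).
Pull out 2: since 3 ≡ 3 (mod 8), (2/3) = -1.
Reached (1/3) = 1. Collecting the sign flips along the way, the symbol is +1.

1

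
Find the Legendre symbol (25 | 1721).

1

Reciprocity: 25 ≡ 1 and 1721 ≡ 1 (mod 4), so (25/1721) = +(1721/25).
Reduce top mod 25: now compute (21/25).
Reciprocity: 21 ≡ 1 and 25 ≡ 1 (mod 4), so (21/25) = +(25/21).
Reduce top mod 21: now compute (4/21).
Pull out 2^2: since 21 ≡ 5 (mod 8), (2/21) = -1, so (2/21)^2 = +1.
Reached (1/21) = 1. Collecting the sign flips along the way, the symbol is +1.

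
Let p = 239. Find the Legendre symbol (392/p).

1

First reduce: 392 ≡ 153 (mod 239).
Reciprocity: 153 ≡ 1 and 239 ≡ 3 (mod 4), so (153/239) = +(239/153).
Reduce top mod 153: now compute (86/153).
Pull out 2: since 153 ≡ 1 (mod 8), (2/153) = +1.
Reciprocity: 43 ≡ 3 and 153 ≡ 1 (mod 4), so (43/153) = +(153/43).
Reduce top mod 43: now compute (24/43).
Pull out 2^3: since 43 ≡ 3 (mod 8), (2/43) = -1, so (2/43)^3 = -1.
Reciprocity: 3 ≡ 3 and 43 ≡ 3 (mod 4), so (3/43) = −(43/3).
Reduce top mod 3: now compute (1/3).
Reached (1/3) = 1. Collecting the sign flips along the way, the symbol is +1.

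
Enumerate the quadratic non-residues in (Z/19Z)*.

2, 3, 8, 10, 12, 13, 14, 15, 18

Square k = 1,…,9 (k and 19−k give the same square):
1²=1, 2²=4, 3²=9, 4²=16, 5²≡6, 6²≡17, 7²≡11, 8²≡7, 9²≡5 (mod 19).
The residues are {1, 4, 5, 6, 7, 9, 11, 16, 17}; the non-residues are the remaining 9 nonzero classes.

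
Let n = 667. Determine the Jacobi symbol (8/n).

-1

Pull out 2^3: since 667 ≡ 3 (mod 8), (2/667) = -1, so (2/667)^3 = -1.
Reached (1/667) = 1. Collecting the sign flips along the way, the symbol is -1.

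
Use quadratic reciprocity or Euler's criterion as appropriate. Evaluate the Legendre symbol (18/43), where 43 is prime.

-1

Pull out 2: since 43 ≡ 3 (mod 8), (2/43) = -1.
Reciprocity: 9 ≡ 1 and 43 ≡ 3 (mod 4), so (9/43) = +(43/9).
Reduce top mod 9: now compute (7/9).
Reciprocity: 7 ≡ 3 and 9 ≡ 1 (mod 4), so (7/9) = +(9/7).
Reduce top mod 7: now compute (2/7).
Pull out 2: since 7 ≡ 7 (mod 8), (2/7) = +1.
Reached (1/7) = 1. Collecting the sign flips along the way, the symbol is -1.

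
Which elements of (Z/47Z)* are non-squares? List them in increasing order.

5 10 11 13 15 19 20 22 23 26 29 30 31 33 35 38 39 40 41 43 44 45 46

Square k = 1,…,23 (k and 47−k give the same square):
1²=1, 2²=4, 3²=9, 4²=16, 5²=25, 6²=36, 7²≡2, 8²≡17, 9²≡34, 10²≡6, 11²≡27, 12²≡3, 13²≡28, 14²≡8, 15²≡37, 16²≡21, 17²≡7, 18²≡42, 19²≡32, 20²≡24, 21²≡18, 22²≡14, 23²≡12 (mod 47).
The residues are {1, 2, 3, 4, 6, 7, 8, 9, 12, 14, 16, 17, 18, 21, 24, 25, 27, 28, 32, 34, 36, 37, 42}; the non-residues are the remaining 23 nonzero classes.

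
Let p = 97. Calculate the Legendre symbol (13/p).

Euler's criterion: (13/97) ≡ 13^48 (mod 97).
13^2 ≡ 72 (mod 97)
13^4 ≡ 43 (mod 97)
13^8 ≡ 6 (mod 97)
13^16 ≡ 36 (mod 97)
13^32 ≡ 35 (mod 97)
13^48 = 13^(32+16) ≡ 96 (mod 97).
Result is 96 ≡ −1, so (13/97) = −1.

-1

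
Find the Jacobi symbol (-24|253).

First reduce: -24 ≡ 229 (mod 253).
Reciprocity: 229 ≡ 1 and 253 ≡ 1 (mod 4), so (229/253) = +(253/229).
Reduce top mod 229: now compute (24/229).
Pull out 2^3: since 229 ≡ 5 (mod 8), (2/229) = -1, so (2/229)^3 = -1.
Reciprocity: 3 ≡ 3 and 229 ≡ 1 (mod 4), so (3/229) = +(229/3).
Reduce top mod 3: now compute (1/3).
Reached (1/3) = 1. Collecting the sign flips along the way, the symbol is -1.

-1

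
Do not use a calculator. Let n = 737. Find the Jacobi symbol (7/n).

1

Reciprocity: 7 ≡ 3 and 737 ≡ 1 (mod 4), so (7/737) = +(737/7).
Reduce top mod 7: now compute (2/7).
Pull out 2: since 7 ≡ 7 (mod 8), (2/7) = +1.
Reached (1/7) = 1. Collecting the sign flips along the way, the symbol is +1.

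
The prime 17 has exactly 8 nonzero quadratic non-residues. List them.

3 5 6 7 10 11 12 14

Square k = 1,…,8 (k and 17−k give the same square):
1²=1, 2²=4, 3²=9, 4²=16, 5²≡8, 6²≡2, 7²≡15, 8²≡13 (mod 17).
The residues are {1, 2, 4, 8, 9, 13, 15, 16}; the non-residues are the remaining 8 nonzero classes.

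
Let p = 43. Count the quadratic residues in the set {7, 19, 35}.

1

(7/43) = -1 → non-residue.
(19/43) = -1 → non-residue.
(35/43) = +1 → QR.
Total quadratic residues among the 3: 1.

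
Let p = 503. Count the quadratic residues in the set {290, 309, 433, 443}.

3

(290/503) = +1 → QR.
(309/503) = -1 → non-residue.
(433/503) = +1 → QR.
(443/503) = +1 → QR.
Total quadratic residues among the 4: 3.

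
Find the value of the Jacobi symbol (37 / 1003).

1

Reciprocity: 37 ≡ 1 and 1003 ≡ 3 (mod 4), so (37/1003) = +(1003/37).
Reduce top mod 37: now compute (4/37).
Pull out 2^2: since 37 ≡ 5 (mod 8), (2/37) = -1, so (2/37)^2 = +1.
Reached (1/37) = 1. Collecting the sign flips along the way, the symbol is +1.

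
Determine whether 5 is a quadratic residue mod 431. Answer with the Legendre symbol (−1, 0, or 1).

1

Reciprocity: 5 ≡ 1 and 431 ≡ 3 (mod 4), so (5/431) = +(431/5).
Reduce top mod 5: now compute (1/5).
Reached (1/5) = 1. Collecting the sign flips along the way, the symbol is +1.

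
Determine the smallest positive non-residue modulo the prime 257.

(2/257) = +1, so 2 is a residue.
(3/257) = −1, so 3 is the smallest positive non-residue mod 257.

3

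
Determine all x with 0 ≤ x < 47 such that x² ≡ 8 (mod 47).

14, 33

Since 47 ≡ 3 (mod 4), a square root of 8 is 8^((47+1)/4) = 8^12 mod 47.
Repeated squaring: 8^2≡17, 8^4≡7, 8^8≡2 (mod 47).
8^12 = 8^(8+4) ≡ 14 (mod 47).
Check: 14² = 196 ≡ 8 (mod 47). The two roots are 14 and 33.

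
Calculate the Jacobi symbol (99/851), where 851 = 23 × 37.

-1

Reciprocity: 99 ≡ 3 and 851 ≡ 3 (mod 4), so (99/851) = −(851/99).
Reduce top mod 99: now compute (59/99).
Reciprocity: 59 ≡ 3 and 99 ≡ 3 (mod 4), so (59/99) = −(99/59).
Reduce top mod 59: now compute (40/59).
Pull out 2^3: since 59 ≡ 3 (mod 8), (2/59) = -1, so (2/59)^3 = -1.
Reciprocity: 5 ≡ 1 and 59 ≡ 3 (mod 4), so (5/59) = +(59/5).
Reduce top mod 5: now compute (4/5).
Pull out 2^2: since 5 ≡ 5 (mod 8), (2/5) = -1, so (2/5)^2 = +1.
Reached (1/5) = 1. Collecting the sign flips along the way, the symbol is -1.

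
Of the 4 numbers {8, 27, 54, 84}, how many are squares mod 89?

(8/89) = +1 → QR.
(27/89) = -1 → non-residue.
(54/89) = -1 → non-residue.
(84/89) = +1 → QR.
Total quadratic residues among the 4: 2.

2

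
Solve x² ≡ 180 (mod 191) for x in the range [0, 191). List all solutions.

Since 191 ≡ 3 (mod 4), a square root of 180 is 180^((191+1)/4) = 180^48 mod 191.
Repeated squaring: 180^2≡121, 180^4≡125, 180^8≡154, 180^16≡32, 180^32≡69 (mod 191).
180^48 = 180^(32+16) ≡ 107 (mod 191).
Check: 107² = 11449 ≡ 180 (mod 191). The two roots are 84 and 107.

84, 107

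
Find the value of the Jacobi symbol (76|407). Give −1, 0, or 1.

Pull out 2^2: since 407 ≡ 7 (mod 8), (2/407) = +1, so (2/407)^2 = +1.
Reciprocity: 19 ≡ 3 and 407 ≡ 3 (mod 4), so (19/407) = −(407/19).
Reduce top mod 19: now compute (8/19).
Pull out 2^3: since 19 ≡ 3 (mod 8), (2/19) = -1, so (2/19)^3 = -1.
Reached (1/19) = 1. Collecting the sign flips along the way, the symbol is +1.

1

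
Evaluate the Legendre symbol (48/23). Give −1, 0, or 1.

1

Euler's criterion: (48/23) ≡ 2^11 (mod 23).
2^2 ≡ 4 (mod 23)
2^4 ≡ 16 (mod 23)
2^8 ≡ 3 (mod 23)
2^11 = 2^(8+2+1) ≡ 1 (mod 23).
Result is 1, so (48/23) = 1.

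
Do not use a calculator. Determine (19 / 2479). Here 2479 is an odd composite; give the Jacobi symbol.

Reciprocity: 19 ≡ 3 and 2479 ≡ 3 (mod 4), so (19/2479) = −(2479/19).
Reduce top mod 19: now compute (9/19).
Reciprocity: 9 ≡ 1 and 19 ≡ 3 (mod 4), so (9/19) = +(19/9).
Reduce top mod 9: now compute (1/9).
Reached (1/9) = 1. Collecting the sign flips along the way, the symbol is -1.

-1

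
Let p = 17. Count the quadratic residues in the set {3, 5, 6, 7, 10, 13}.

(3/17) = -1 → non-residue.
(5/17) = -1 → non-residue.
(6/17) = -1 → non-residue.
(7/17) = -1 → non-residue.
(10/17) = -1 → non-residue.
(13/17) = +1 → QR.
Total quadratic residues among the 6: 1.

1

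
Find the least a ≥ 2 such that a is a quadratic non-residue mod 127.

(2/127) = +1, so 2 is a residue.
(3/127) = −1, so 3 is the smallest positive non-residue mod 127.

3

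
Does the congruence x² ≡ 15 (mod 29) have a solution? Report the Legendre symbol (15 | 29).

-1

Reciprocity: 15 ≡ 3 and 29 ≡ 1 (mod 4), so (15/29) = +(29/15).
Reduce top mod 15: now compute (14/15).
Pull out 2: since 15 ≡ 7 (mod 8), (2/15) = +1.
Reciprocity: 7 ≡ 3 and 15 ≡ 3 (mod 4), so (7/15) = −(15/7).
Reduce top mod 7: now compute (1/7).
Reached (1/7) = 1. Collecting the sign flips along the way, the symbol is -1.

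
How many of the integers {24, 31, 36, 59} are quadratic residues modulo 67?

(24/67) = +1 → QR.
(31/67) = -1 → non-residue.
(36/67) = +1 → QR.
(59/67) = +1 → QR.
Total quadratic residues among the 4: 3.

3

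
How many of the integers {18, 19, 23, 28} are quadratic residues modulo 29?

2

(18/29) = -1 → non-residue.
(19/29) = -1 → non-residue.
(23/29) = +1 → QR.
(28/29) = +1 → QR.
Total quadratic residues among the 4: 2.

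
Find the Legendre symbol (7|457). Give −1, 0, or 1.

1

Reciprocity: 7 ≡ 3 and 457 ≡ 1 (mod 4), so (7/457) = +(457/7).
Reduce top mod 7: now compute (2/7).
Pull out 2: since 7 ≡ 7 (mod 8), (2/7) = +1.
Reached (1/7) = 1. Collecting the sign flips along the way, the symbol is +1.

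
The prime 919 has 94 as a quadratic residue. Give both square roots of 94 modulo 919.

Since 919 ≡ 3 (mod 4), a square root of 94 is 94^((919+1)/4) = 94^230 mod 919.
Repeated squaring: 94^2≡565, 94^4≡332, 94^8≡863, 94^16≡379, 94^32≡277, 94^64≡452, 94^128≡286 (mod 919).
94^230 = 94^(128+64+32+4+2) ≡ 400 (mod 919).
Check: 400² = 160000 ≡ 94 (mod 919). The two roots are 400 and 519.

400, 519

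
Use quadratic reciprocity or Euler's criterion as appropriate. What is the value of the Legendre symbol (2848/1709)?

-1

First reduce: 2848 ≡ 1139 (mod 1709).
Reciprocity: 1139 ≡ 3 and 1709 ≡ 1 (mod 4), so (1139/1709) = +(1709/1139).
Reduce top mod 1139: now compute (570/1139).
Pull out 2: since 1139 ≡ 3 (mod 8), (2/1139) = -1.
Reciprocity: 285 ≡ 1 and 1139 ≡ 3 (mod 4), so (285/1139) = +(1139/285).
Reduce top mod 285: now compute (284/285).
Pull out 2^2: since 285 ≡ 5 (mod 8), (2/285) = -1, so (2/285)^2 = +1.
Reciprocity: 71 ≡ 3 and 285 ≡ 1 (mod 4), so (71/285) = +(285/71).
Reduce top mod 71: now compute (1/71).
Reached (1/71) = 1. Collecting the sign flips along the way, the symbol is -1.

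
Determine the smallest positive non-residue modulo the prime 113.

3

(2/113) = +1, so 2 is a residue.
(3/113) = −1, so 3 is the smallest positive non-residue mod 113.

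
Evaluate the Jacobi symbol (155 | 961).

0

Reciprocity: 155 ≡ 3 and 961 ≡ 1 (mod 4), so (155/961) = +(961/155).
Reduce top mod 155: now compute (31/155).
Reciprocity: 31 ≡ 3 and 155 ≡ 3 (mod 4), so (31/155) = −(155/31).
Reduce top mod 31: now compute (0/31).
Top reduces to 0: gcd > 1, so the symbol is 0.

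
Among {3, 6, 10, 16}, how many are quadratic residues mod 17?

1

(3/17) = -1 → non-residue.
(6/17) = -1 → non-residue.
(10/17) = -1 → non-residue.
(16/17) = +1 → QR.
Total quadratic residues among the 4: 1.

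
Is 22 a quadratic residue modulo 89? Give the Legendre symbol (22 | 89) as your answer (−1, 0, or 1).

1

Pull out 2: since 89 ≡ 1 (mod 8), (2/89) = +1.
Reciprocity: 11 ≡ 3 and 89 ≡ 1 (mod 4), so (11/89) = +(89/11).
Reduce top mod 11: now compute (1/11).
Reached (1/11) = 1. Collecting the sign flips along the way, the symbol is +1.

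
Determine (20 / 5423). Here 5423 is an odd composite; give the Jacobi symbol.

Pull out 2^2: since 5423 ≡ 7 (mod 8), (2/5423) = +1, so (2/5423)^2 = +1.
Reciprocity: 5 ≡ 1 and 5423 ≡ 3 (mod 4), so (5/5423) = +(5423/5).
Reduce top mod 5: now compute (3/5).
Reciprocity: 3 ≡ 3 and 5 ≡ 1 (mod 4), so (3/5) = +(5/3).
Reduce top mod 3: now compute (2/3).
Pull out 2: since 3 ≡ 3 (mod 8), (2/3) = -1.
Reached (1/3) = 1. Collecting the sign flips along the way, the symbol is -1.

-1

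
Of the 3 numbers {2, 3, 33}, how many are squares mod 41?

2

(2/41) = +1 → QR.
(3/41) = -1 → non-residue.
(33/41) = +1 → QR.
Total quadratic residues among the 3: 2.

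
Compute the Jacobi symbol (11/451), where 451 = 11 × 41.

Reciprocity: 11 ≡ 3 and 451 ≡ 3 (mod 4), so (11/451) = −(451/11).
Reduce top mod 11: now compute (0/11).
Top reduces to 0: gcd > 1, so the symbol is 0.

0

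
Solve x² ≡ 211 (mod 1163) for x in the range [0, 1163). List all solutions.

366, 797

Since 1163 ≡ 3 (mod 4), a square root of 211 is 211^((1163+1)/4) = 211^291 mod 1163.
Repeated squaring: 211^2≡327, 211^4≡1096, 211^8≡1000, 211^16≡983, 211^32≡999, 211^64≡147, 211^128≡675, 211^256≡892 (mod 1163).
211^291 = 211^(256+32+2+1) ≡ 797 (mod 1163).
Check: 797² = 635209 ≡ 211 (mod 1163). The two roots are 366 and 797.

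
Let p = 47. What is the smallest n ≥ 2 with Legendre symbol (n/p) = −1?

(2/47) = +1, so 2 is a residue.
(3/47) = +1, so 3 is a residue.
(4/47) = +1, so 4 is a residue.
(5/47) = −1, so 5 is the smallest positive non-residue mod 47.

5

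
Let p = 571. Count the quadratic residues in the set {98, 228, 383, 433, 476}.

(98/571) = -1 → non-residue.
(228/571) = +1 → QR.
(383/571) = +1 → QR.
(433/571) = -1 → non-residue.
(476/571) = +1 → QR.
Total quadratic residues among the 5: 3.

3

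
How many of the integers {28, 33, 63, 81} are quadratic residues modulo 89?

1

(28/89) = -1 → non-residue.
(33/89) = -1 → non-residue.
(63/89) = -1 → non-residue.
(81/89) = +1 → QR.
Total quadratic residues among the 4: 1.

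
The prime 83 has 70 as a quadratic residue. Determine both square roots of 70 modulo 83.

30, 53

Since 83 ≡ 3 (mod 4), a square root of 70 is 70^((83+1)/4) = 70^21 mod 83.
Repeated squaring: 70^2≡3, 70^4≡9, 70^8≡81, 70^16≡4 (mod 83).
70^21 = 70^(16+4+1) ≡ 30 (mod 83).
Check: 30² = 900 ≡ 70 (mod 83). The two roots are 30 and 53.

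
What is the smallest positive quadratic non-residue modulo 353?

3

(2/353) = +1, so 2 is a residue.
(3/353) = −1, so 3 is the smallest positive non-residue mod 353.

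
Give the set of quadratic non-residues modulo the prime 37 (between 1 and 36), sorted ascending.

2 5 6 8 13 14 15 17 18 19 20 22 23 24 29 31 32 35

Square k = 1,…,18 (k and 37−k give the same square):
1²=1, 2²=4, 3²=9, 4²=16, 5²=25, 6²=36, 7²≡12, 8²≡27, 9²≡7, 10²≡26, 11²≡10, 12²≡33, 13²≡21, 14²≡11, 15²≡3, 16²≡34, 17²≡30, 18²≡28 (mod 37).
The residues are {1, 3, 4, 7, 9, 10, 11, 12, 16, 21, 25, 26, 27, 28, 30, 33, 34, 36}; the non-residues are the remaining 18 nonzero classes.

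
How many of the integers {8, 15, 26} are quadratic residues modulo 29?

(8/29) = -1 → non-residue.
(15/29) = -1 → non-residue.
(26/29) = -1 → non-residue.
Total quadratic residues among the 3: 0.

0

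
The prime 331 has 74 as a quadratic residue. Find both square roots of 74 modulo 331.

Since 331 ≡ 3 (mod 4), a square root of 74 is 74^((331+1)/4) = 74^83 mod 331.
Repeated squaring: 74^2≡180, 74^4≡293, 74^8≡120, 74^16≡167, 74^32≡85, 74^64≡274 (mod 331).
74^83 = 74^(64+16+2+1) ≡ 111 (mod 331).
Check: 111² = 12321 ≡ 74 (mod 331). The two roots are 111 and 220.

111, 220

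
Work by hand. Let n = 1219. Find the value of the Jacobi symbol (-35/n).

First reduce: -35 ≡ 1184 (mod 1219).
Pull out 2^5: since 1219 ≡ 3 (mod 8), (2/1219) = -1, so (2/1219)^5 = -1.
Reciprocity: 37 ≡ 1 and 1219 ≡ 3 (mod 4), so (37/1219) = +(1219/37).
Reduce top mod 37: now compute (35/37).
Reciprocity: 35 ≡ 3 and 37 ≡ 1 (mod 4), so (35/37) = +(37/35).
Reduce top mod 35: now compute (2/35).
Pull out 2: since 35 ≡ 3 (mod 8), (2/35) = -1.
Reached (1/35) = 1. Collecting the sign flips along the way, the symbol is +1.

1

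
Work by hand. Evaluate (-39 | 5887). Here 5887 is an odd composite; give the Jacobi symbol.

-1

First reduce: -39 ≡ 5848 (mod 5887).
Pull out 2^3: since 5887 ≡ 7 (mod 8), (2/5887) = +1, so (2/5887)^3 = +1.
Reciprocity: 731 ≡ 3 and 5887 ≡ 3 (mod 4), so (731/5887) = −(5887/731).
Reduce top mod 731: now compute (39/731).
Reciprocity: 39 ≡ 3 and 731 ≡ 3 (mod 4), so (39/731) = −(731/39).
Reduce top mod 39: now compute (29/39).
Reciprocity: 29 ≡ 1 and 39 ≡ 3 (mod 4), so (29/39) = +(39/29).
Reduce top mod 29: now compute (10/29).
Pull out 2: since 29 ≡ 5 (mod 8), (2/29) = -1.
Reciprocity: 5 ≡ 1 and 29 ≡ 1 (mod 4), so (5/29) = +(29/5).
Reduce top mod 5: now compute (4/5).
Pull out 2^2: since 5 ≡ 5 (mod 8), (2/5) = -1, so (2/5)^2 = +1.
Reached (1/5) = 1. Collecting the sign flips along the way, the symbol is -1.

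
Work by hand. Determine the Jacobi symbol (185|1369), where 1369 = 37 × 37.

Reciprocity: 185 ≡ 1 and 1369 ≡ 1 (mod 4), so (185/1369) = +(1369/185).
Reduce top mod 185: now compute (74/185).
Pull out 2: since 185 ≡ 1 (mod 8), (2/185) = +1.
Reciprocity: 37 ≡ 1 and 185 ≡ 1 (mod 4), so (37/185) = +(185/37).
Reduce top mod 37: now compute (0/37).
Top reduces to 0: gcd > 1, so the symbol is 0.

0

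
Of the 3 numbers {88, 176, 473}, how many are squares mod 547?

(88/547) = -1 → non-residue.
(176/547) = +1 → QR.
(473/547) = -1 → non-residue.
Total quadratic residues among the 3: 1.

1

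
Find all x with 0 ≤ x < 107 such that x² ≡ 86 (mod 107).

34, 73

Since 107 ≡ 3 (mod 4), a square root of 86 is 86^((107+1)/4) = 86^27 mod 107.
Repeated squaring: 86^2≡13, 86^4≡62, 86^8≡99, 86^16≡64 (mod 107).
86^27 = 86^(16+8+2+1) ≡ 34 (mod 107).
Check: 34² = 1156 ≡ 86 (mod 107). The two roots are 34 and 73.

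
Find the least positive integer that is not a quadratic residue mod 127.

3

(2/127) = +1, so 2 is a residue.
(3/127) = −1, so 3 is the smallest positive non-residue mod 127.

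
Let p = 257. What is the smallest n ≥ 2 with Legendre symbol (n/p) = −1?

(2/257) = +1, so 2 is a residue.
(3/257) = −1, so 3 is the smallest positive non-residue mod 257.

3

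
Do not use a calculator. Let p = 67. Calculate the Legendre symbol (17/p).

Reciprocity: 17 ≡ 1 and 67 ≡ 3 (mod 4), so (17/67) = +(67/17).
Reduce top mod 17: now compute (16/17).
Pull out 2^4: since 17 ≡ 1 (mod 8), (2/17) = +1, so (2/17)^4 = +1.
Reached (1/17) = 1. Collecting the sign flips along the way, the symbol is +1.

1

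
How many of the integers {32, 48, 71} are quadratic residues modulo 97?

2

(32/97) = +1 → QR.
(48/97) = +1 → QR.
(71/97) = -1 → non-residue.
Total quadratic residues among the 3: 2.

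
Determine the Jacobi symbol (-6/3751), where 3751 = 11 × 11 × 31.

First reduce: -6 ≡ 3745 (mod 3751).
Reciprocity: 3745 ≡ 1 and 3751 ≡ 3 (mod 4), so (3745/3751) = +(3751/3745).
Reduce top mod 3745: now compute (6/3745).
Pull out 2: since 3745 ≡ 1 (mod 8), (2/3745) = +1.
Reciprocity: 3 ≡ 3 and 3745 ≡ 1 (mod 4), so (3/3745) = +(3745/3).
Reduce top mod 3: now compute (1/3).
Reached (1/3) = 1. Collecting the sign flips along the way, the symbol is +1.

1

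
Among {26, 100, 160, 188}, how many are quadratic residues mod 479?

(26/479) = -1 → non-residue.
(100/479) = +1 → QR.
(160/479) = +1 → QR.
(188/479) = -1 → non-residue.
Total quadratic residues among the 4: 2.

2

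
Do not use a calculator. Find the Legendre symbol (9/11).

1

Reciprocity: 9 ≡ 1 and 11 ≡ 3 (mod 4), so (9/11) = +(11/9).
Reduce top mod 9: now compute (2/9).
Pull out 2: since 9 ≡ 1 (mod 8), (2/9) = +1.
Reached (1/9) = 1. Collecting the sign flips along the way, the symbol is +1.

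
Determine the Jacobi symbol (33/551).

-1

Reciprocity: 33 ≡ 1 and 551 ≡ 3 (mod 4), so (33/551) = +(551/33).
Reduce top mod 33: now compute (23/33).
Reciprocity: 23 ≡ 3 and 33 ≡ 1 (mod 4), so (23/33) = +(33/23).
Reduce top mod 23: now compute (10/23).
Pull out 2: since 23 ≡ 7 (mod 8), (2/23) = +1.
Reciprocity: 5 ≡ 1 and 23 ≡ 3 (mod 4), so (5/23) = +(23/5).
Reduce top mod 5: now compute (3/5).
Reciprocity: 3 ≡ 3 and 5 ≡ 1 (mod 4), so (3/5) = +(5/3).
Reduce top mod 3: now compute (2/3).
Pull out 2: since 3 ≡ 3 (mod 8), (2/3) = -1.
Reached (1/3) = 1. Collecting the sign flips along the way, the symbol is -1.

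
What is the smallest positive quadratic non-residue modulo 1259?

(2/1259) = −1, so 2 is the smallest positive non-residue mod 1259.

2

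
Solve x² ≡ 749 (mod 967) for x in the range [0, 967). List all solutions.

Since 967 ≡ 3 (mod 4), a square root of 749 is 749^((967+1)/4) = 749^242 mod 967.
Repeated squaring: 749^2≡141, 749^4≡541, 749^8≡647, 749^16≡865, 749^32≡734, 749^64≡137, 749^128≡396 (mod 967).
749^242 = 749^(128+64+32+16+2) ≡ 288 (mod 967).
Check: 288² = 82944 ≡ 749 (mod 967). The two roots are 288 and 679.

288, 679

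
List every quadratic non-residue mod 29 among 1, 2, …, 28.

Square k = 1,…,14 (k and 29−k give the same square):
1²=1, 2²=4, 3²=9, 4²=16, 5²=25, 6²≡7, 7²≡20, 8²≡6, 9²≡23, 10²≡13, 11²≡5, 12²≡28, 13²≡24, 14²≡22 (mod 29).
The residues are {1, 4, 5, 6, 7, 9, 13, 16, 20, 22, 23, 24, 25, 28}; the non-residues are the remaining 14 nonzero classes.

2,3,8,10,11,12,14,15,17,18,19,21,26,27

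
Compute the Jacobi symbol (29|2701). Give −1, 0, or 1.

1

Reciprocity: 29 ≡ 1 and 2701 ≡ 1 (mod 4), so (29/2701) = +(2701/29).
Reduce top mod 29: now compute (4/29).
Pull out 2^2: since 29 ≡ 5 (mod 8), (2/29) = -1, so (2/29)^2 = +1.
Reached (1/29) = 1. Collecting the sign flips along the way, the symbol is +1.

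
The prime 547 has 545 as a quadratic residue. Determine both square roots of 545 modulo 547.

Since 547 ≡ 3 (mod 4), a square root of 545 is 545^((547+1)/4) = 545^137 mod 547.
Repeated squaring: 545^2≡4, 545^4≡16, 545^8≡256, 545^16≡443, 545^32≡423, 545^64≡60, 545^128≡318 (mod 547).
545^137 = 545^(128+8+1) ≡ 190 (mod 547).
Check: 190² = 36100 ≡ 545 (mod 547). The two roots are 190 and 357.

190, 357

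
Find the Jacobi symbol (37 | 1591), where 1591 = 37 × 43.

Reciprocity: 37 ≡ 1 and 1591 ≡ 3 (mod 4), so (37/1591) = +(1591/37).
Reduce top mod 37: now compute (0/37).
Top reduces to 0: gcd > 1, so the symbol is 0.

0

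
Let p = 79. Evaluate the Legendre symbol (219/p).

Euler's criterion: (219/79) ≡ 61^39 (mod 79).
61^2 ≡ 8 (mod 79)
61^4 ≡ 64 (mod 79)
61^8 ≡ 67 (mod 79)
61^16 ≡ 65 (mod 79)
61^32 ≡ 38 (mod 79)
61^39 = 61^(32+4+2+1) ≡ 78 (mod 79).
Result is 78 ≡ −1, so (219/79) = −1.

-1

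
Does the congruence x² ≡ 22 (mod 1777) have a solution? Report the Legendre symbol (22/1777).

Pull out 2: since 1777 ≡ 1 (mod 8), (2/1777) = +1.
Reciprocity: 11 ≡ 3 and 1777 ≡ 1 (mod 4), so (11/1777) = +(1777/11).
Reduce top mod 11: now compute (6/11).
Pull out 2: since 11 ≡ 3 (mod 8), (2/11) = -1.
Reciprocity: 3 ≡ 3 and 11 ≡ 3 (mod 4), so (3/11) = −(11/3).
Reduce top mod 3: now compute (2/3).
Pull out 2: since 3 ≡ 3 (mod 8), (2/3) = -1.
Reached (1/3) = 1. Collecting the sign flips along the way, the symbol is -1.

-1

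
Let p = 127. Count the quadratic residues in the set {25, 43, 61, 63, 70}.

3

(25/127) = +1 → QR.
(43/127) = -1 → non-residue.
(61/127) = +1 → QR.
(63/127) = -1 → non-residue.
(70/127) = +1 → QR.
Total quadratic residues among the 5: 3.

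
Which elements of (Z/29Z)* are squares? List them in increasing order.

1, 4, 5, 6, 7, 9, 13, 16, 20, 22, 23, 24, 25, 28

Square k = 1,…,14 (k and 29−k give the same square):
1²=1, 2²=4, 3²=9, 4²=16, 5²=25, 6²≡7, 7²≡20, 8²≡6, 9²≡23, 10²≡13, 11²≡5, 12²≡28, 13²≡24, 14²≡22 (mod 29).
So the quadratic residues mod 29 are {1, 4, 5, 6, 7, 9, 13, 16, 20, 22, 23, 24, 25, 28}.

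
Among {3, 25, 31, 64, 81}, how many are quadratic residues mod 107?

4

(3/107) = +1 → QR.
(25/107) = +1 → QR.
(31/107) = -1 → non-residue.
(64/107) = +1 → QR.
(81/107) = +1 → QR.
Total quadratic residues among the 5: 4.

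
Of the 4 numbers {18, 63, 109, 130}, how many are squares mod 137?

(18/137) = +1 → QR.
(63/137) = +1 → QR.
(109/137) = +1 → QR.
(130/137) = +1 → QR.
Total quadratic residues among the 4: 4.

4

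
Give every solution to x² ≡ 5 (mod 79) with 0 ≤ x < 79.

Since 79 ≡ 3 (mod 4), a square root of 5 is 5^((79+1)/4) = 5^20 mod 79.
Repeated squaring: 5^2≡25, 5^4≡72, 5^8≡49, 5^16≡31 (mod 79).
5^20 = 5^(16+4) ≡ 20 (mod 79).
Check: 20² = 400 ≡ 5 (mod 79). The two roots are 20 and 59.

20, 59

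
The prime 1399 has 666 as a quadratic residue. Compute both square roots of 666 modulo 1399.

314, 1085

Since 1399 ≡ 3 (mod 4), a square root of 666 is 666^((1399+1)/4) = 666^350 mod 1399.
Repeated squaring: 666^2≡73, 666^4≡1132, 666^8≡1339, 666^16≡802, 666^32≡1063, 666^64≡976, 666^128≡1256, 666^256≡863 (mod 1399).
666^350 = 666^(256+64+16+8+4+2) ≡ 314 (mod 1399).
Check: 314² = 98596 ≡ 666 (mod 1399). The two roots are 314 and 1085.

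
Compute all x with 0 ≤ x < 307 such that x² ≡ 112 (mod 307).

135, 172

Since 307 ≡ 3 (mod 4), a square root of 112 is 112^((307+1)/4) = 112^77 mod 307.
Repeated squaring: 112^2≡264, 112^4≡7, 112^8≡49, 112^16≡252, 112^32≡262, 112^64≡183 (mod 307).
112^77 = 112^(64+8+4+1) ≡ 135 (mod 307).
Check: 135² = 18225 ≡ 112 (mod 307). The two roots are 135 and 172.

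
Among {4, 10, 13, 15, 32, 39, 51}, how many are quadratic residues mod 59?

(4/59) = +1 → QR.
(10/59) = -1 → non-residue.
(13/59) = -1 → non-residue.
(15/59) = +1 → QR.
(32/59) = -1 → non-residue.
(39/59) = -1 → non-residue.
(51/59) = +1 → QR.
Total quadratic residues among the 7: 3.

3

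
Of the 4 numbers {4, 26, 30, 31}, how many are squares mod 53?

(4/53) = +1 → QR.
(26/53) = -1 → non-residue.
(30/53) = -1 → non-residue.
(31/53) = -1 → non-residue.
Total quadratic residues among the 4: 1.

1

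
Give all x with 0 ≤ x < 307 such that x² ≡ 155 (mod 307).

48, 259

Since 307 ≡ 3 (mod 4), a square root of 155 is 155^((307+1)/4) = 155^77 mod 307.
Repeated squaring: 155^2≡79, 155^4≡101, 155^8≡70, 155^16≡295, 155^32≡144, 155^64≡167 (mod 307).
155^77 = 155^(64+8+4+1) ≡ 259 (mod 307).
Check: 259² = 67081 ≡ 155 (mod 307). The two roots are 48 and 259.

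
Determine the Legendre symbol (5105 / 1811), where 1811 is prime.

First reduce: 5105 ≡ 1483 (mod 1811).
Reciprocity: 1483 ≡ 3 and 1811 ≡ 3 (mod 4), so (1483/1811) = −(1811/1483).
Reduce top mod 1483: now compute (328/1483).
Pull out 2^3: since 1483 ≡ 3 (mod 8), (2/1483) = -1, so (2/1483)^3 = -1.
Reciprocity: 41 ≡ 1 and 1483 ≡ 3 (mod 4), so (41/1483) = +(1483/41).
Reduce top mod 41: now compute (7/41).
Reciprocity: 7 ≡ 3 and 41 ≡ 1 (mod 4), so (7/41) = +(41/7).
Reduce top mod 7: now compute (6/7).
Pull out 2: since 7 ≡ 7 (mod 8), (2/7) = +1.
Reciprocity: 3 ≡ 3 and 7 ≡ 3 (mod 4), so (3/7) = −(7/3).
Reduce top mod 3: now compute (1/3).
Reached (1/3) = 1. Collecting the sign flips along the way, the symbol is -1.

-1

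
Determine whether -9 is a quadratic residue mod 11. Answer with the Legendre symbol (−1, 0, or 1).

First reduce: -9 ≡ 2 (mod 11).
Pull out 2: since 11 ≡ 3 (mod 8), (2/11) = -1.
Reached (1/11) = 1. Collecting the sign flips along the way, the symbol is -1.

-1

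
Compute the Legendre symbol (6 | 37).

-1

Euler's criterion: (6/37) ≡ 6^18 (mod 37).
6^2 ≡ 36 (mod 37)
6^4 ≡ 1 (mod 37)
6^8 ≡ 1 (mod 37)
6^16 ≡ 1 (mod 37)
6^18 = 6^(16+2) ≡ 36 (mod 37).
Result is 36 ≡ −1, so (6/37) = −1.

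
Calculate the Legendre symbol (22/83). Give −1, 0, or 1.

Pull out 2: since 83 ≡ 3 (mod 8), (2/83) = -1.
Reciprocity: 11 ≡ 3 and 83 ≡ 3 (mod 4), so (11/83) = −(83/11).
Reduce top mod 11: now compute (6/11).
Pull out 2: since 11 ≡ 3 (mod 8), (2/11) = -1.
Reciprocity: 3 ≡ 3 and 11 ≡ 3 (mod 4), so (3/11) = −(11/3).
Reduce top mod 3: now compute (2/3).
Pull out 2: since 3 ≡ 3 (mod 8), (2/3) = -1.
Reached (1/3) = 1. Collecting the sign flips along the way, the symbol is -1.

-1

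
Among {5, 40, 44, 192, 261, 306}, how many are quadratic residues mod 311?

3

(5/311) = +1 → QR.
(40/311) = +1 → QR.
(44/311) = -1 → non-residue.
(192/311) = +1 → QR.
(261/311) = -1 → non-residue.
(306/311) = -1 → non-residue.
Total quadratic residues among the 6: 3.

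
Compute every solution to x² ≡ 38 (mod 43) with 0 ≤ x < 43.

9, 34

Since 43 ≡ 3 (mod 4), a square root of 38 is 38^((43+1)/4) = 38^11 mod 43.
Repeated squaring: 38^2≡25, 38^4≡23, 38^8≡13 (mod 43).
38^11 = 38^(8+2+1) ≡ 9 (mod 43).
Check: 9² = 81 ≡ 38 (mod 43). The two roots are 9 and 34.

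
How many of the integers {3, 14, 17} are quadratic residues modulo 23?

1

(3/23) = +1 → QR.
(14/23) = -1 → non-residue.
(17/23) = -1 → non-residue.
Total quadratic residues among the 3: 1.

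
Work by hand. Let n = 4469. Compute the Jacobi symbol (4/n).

1

Pull out 2^2: since 4469 ≡ 5 (mod 8), (2/4469) = -1, so (2/4469)^2 = +1.
Reached (1/4469) = 1. Collecting the sign flips along the way, the symbol is +1.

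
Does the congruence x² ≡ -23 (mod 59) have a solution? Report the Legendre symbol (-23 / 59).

Euler's criterion: (-23/59) ≡ 36^29 (mod 59).
36^2 ≡ 57 (mod 59)
36^4 ≡ 4 (mod 59)
36^8 ≡ 16 (mod 59)
36^16 ≡ 20 (mod 59)
36^29 = 36^(16+8+4+1) ≡ 1 (mod 59).
Result is 1, so (-23/59) = 1.

1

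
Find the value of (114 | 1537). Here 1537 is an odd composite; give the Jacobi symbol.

Pull out 2: since 1537 ≡ 1 (mod 8), (2/1537) = +1.
Reciprocity: 57 ≡ 1 and 1537 ≡ 1 (mod 4), so (57/1537) = +(1537/57).
Reduce top mod 57: now compute (55/57).
Reciprocity: 55 ≡ 3 and 57 ≡ 1 (mod 4), so (55/57) = +(57/55).
Reduce top mod 55: now compute (2/55).
Pull out 2: since 55 ≡ 7 (mod 8), (2/55) = +1.
Reached (1/55) = 1. Collecting the sign flips along the way, the symbol is +1.

1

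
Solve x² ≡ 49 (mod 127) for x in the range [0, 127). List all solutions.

7, 120

Since 127 ≡ 3 (mod 4), a square root of 49 is 49^((127+1)/4) = 49^32 mod 127.
Repeated squaring: 49^2≡115, 49^4≡17, 49^8≡35, 49^16≡82, 49^32≡120 (mod 127).
49^32 = 49^(32) ≡ 120 (mod 127).
Check: 120² = 14400 ≡ 49 (mod 127). The two roots are 7 and 120.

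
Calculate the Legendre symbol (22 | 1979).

Pull out 2: since 1979 ≡ 3 (mod 8), (2/1979) = -1.
Reciprocity: 11 ≡ 3 and 1979 ≡ 3 (mod 4), so (11/1979) = −(1979/11).
Reduce top mod 11: now compute (10/11).
Pull out 2: since 11 ≡ 3 (mod 8), (2/11) = -1.
Reciprocity: 5 ≡ 1 and 11 ≡ 3 (mod 4), so (5/11) = +(11/5).
Reduce top mod 5: now compute (1/5).
Reached (1/5) = 1. Collecting the sign flips along the way, the symbol is -1.

-1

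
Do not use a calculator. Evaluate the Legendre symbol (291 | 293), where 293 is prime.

-1

Reciprocity: 291 ≡ 3 and 293 ≡ 1 (mod 4), so (291/293) = +(293/291).
Reduce top mod 291: now compute (2/291).
Pull out 2: since 291 ≡ 3 (mod 8), (2/291) = -1.
Reached (1/291) = 1. Collecting the sign flips along the way, the symbol is -1.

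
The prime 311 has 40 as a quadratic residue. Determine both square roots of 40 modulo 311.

Since 311 ≡ 3 (mod 4), a square root of 40 is 40^((311+1)/4) = 40^78 mod 311.
Repeated squaring: 40^2≡45, 40^4≡159, 40^8≡90, 40^16≡14, 40^32≡196, 40^64≡163 (mod 311).
40^78 = 40^(64+8+4+2) ≡ 106 (mod 311).
Check: 106² = 11236 ≡ 40 (mod 311). The two roots are 106 and 205.

106, 205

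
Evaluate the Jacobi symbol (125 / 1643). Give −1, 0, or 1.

Reciprocity: 125 ≡ 1 and 1643 ≡ 3 (mod 4), so (125/1643) = +(1643/125).
Reduce top mod 125: now compute (18/125).
Pull out 2: since 125 ≡ 5 (mod 8), (2/125) = -1.
Reciprocity: 9 ≡ 1 and 125 ≡ 1 (mod 4), so (9/125) = +(125/9).
Reduce top mod 9: now compute (8/9).
Pull out 2^3: since 9 ≡ 1 (mod 8), (2/9) = +1, so (2/9)^3 = +1.
Reached (1/9) = 1. Collecting the sign flips along the way, the symbol is -1.

-1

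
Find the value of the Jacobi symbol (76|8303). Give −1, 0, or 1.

Pull out 2^2: since 8303 ≡ 7 (mod 8), (2/8303) = +1, so (2/8303)^2 = +1.
Reciprocity: 19 ≡ 3 and 8303 ≡ 3 (mod 4), so (19/8303) = −(8303/19).
Reduce top mod 19: now compute (0/19).
Top reduces to 0: gcd > 1, so the symbol is 0.

0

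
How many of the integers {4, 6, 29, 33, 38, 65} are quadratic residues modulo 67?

(4/67) = +1 → QR.
(6/67) = +1 → QR.
(29/67) = +1 → QR.
(33/67) = +1 → QR.
(38/67) = -1 → non-residue.
(65/67) = +1 → QR.
Total quadratic residues among the 6: 5.

5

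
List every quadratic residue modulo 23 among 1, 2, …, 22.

1 2 3 4 6 8 9 12 13 16 18

Square k = 1,…,11 (k and 23−k give the same square):
1²=1, 2²=4, 3²=9, 4²=16, 5²≡2, 6²≡13, 7²≡3, 8²≡18, 9²≡12, 10²≡8, 11²≡6 (mod 23).
So the quadratic residues mod 23 are {1, 2, 3, 4, 6, 8, 9, 12, 13, 16, 18}.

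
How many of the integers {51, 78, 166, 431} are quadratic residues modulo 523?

(51/523) = -1 → non-residue.
(78/523) = +1 → QR.
(166/523) = +1 → QR.
(431/523) = -1 → non-residue.
Total quadratic residues among the 4: 2.

2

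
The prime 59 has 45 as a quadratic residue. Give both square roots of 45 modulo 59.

24, 35

Since 59 ≡ 3 (mod 4), a square root of 45 is 45^((59+1)/4) = 45^15 mod 59.
Repeated squaring: 45^2≡19, 45^4≡7, 45^8≡49 (mod 59).
45^15 = 45^(8+4+2+1) ≡ 35 (mod 59).
Check: 35² = 1225 ≡ 45 (mod 59). The two roots are 24 and 35.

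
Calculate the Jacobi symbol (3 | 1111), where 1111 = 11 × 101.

-1

Reciprocity: 3 ≡ 3 and 1111 ≡ 3 (mod 4), so (3/1111) = −(1111/3).
Reduce top mod 3: now compute (1/3).
Reached (1/3) = 1. Collecting the sign flips along the way, the symbol is -1.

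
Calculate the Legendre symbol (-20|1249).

First reduce: -20 ≡ 1229 (mod 1249).
Reciprocity: 1229 ≡ 1 and 1249 ≡ 1 (mod 4), so (1229/1249) = +(1249/1229).
Reduce top mod 1229: now compute (20/1229).
Pull out 2^2: since 1229 ≡ 5 (mod 8), (2/1229) = -1, so (2/1229)^2 = +1.
Reciprocity: 5 ≡ 1 and 1229 ≡ 1 (mod 4), so (5/1229) = +(1229/5).
Reduce top mod 5: now compute (4/5).
Pull out 2^2: since 5 ≡ 5 (mod 8), (2/5) = -1, so (2/5)^2 = +1.
Reached (1/5) = 1. Collecting the sign flips along the way, the symbol is +1.

1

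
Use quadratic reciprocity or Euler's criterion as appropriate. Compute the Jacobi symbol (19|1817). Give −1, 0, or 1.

Reciprocity: 19 ≡ 3 and 1817 ≡ 1 (mod 4), so (19/1817) = +(1817/19).
Reduce top mod 19: now compute (12/19).
Pull out 2^2: since 19 ≡ 3 (mod 8), (2/19) = -1, so (2/19)^2 = +1.
Reciprocity: 3 ≡ 3 and 19 ≡ 3 (mod 4), so (3/19) = −(19/3).
Reduce top mod 3: now compute (1/3).
Reached (1/3) = 1. Collecting the sign flips along the way, the symbol is -1.

-1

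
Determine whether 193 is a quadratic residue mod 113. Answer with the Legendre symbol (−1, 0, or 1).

-1

First reduce: 193 ≡ 80 (mod 113).
Pull out 2^4: since 113 ≡ 1 (mod 8), (2/113) = +1, so (2/113)^4 = +1.
Reciprocity: 5 ≡ 1 and 113 ≡ 1 (mod 4), so (5/113) = +(113/5).
Reduce top mod 5: now compute (3/5).
Reciprocity: 3 ≡ 3 and 5 ≡ 1 (mod 4), so (3/5) = +(5/3).
Reduce top mod 3: now compute (2/3).
Pull out 2: since 3 ≡ 3 (mod 8), (2/3) = -1.
Reached (1/3) = 1. Collecting the sign flips along the way, the symbol is -1.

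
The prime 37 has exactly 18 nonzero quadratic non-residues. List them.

2, 5, 6, 8, 13, 14, 15, 17, 18, 19, 20, 22, 23, 24, 29, 31, 32, 35

Square k = 1,…,18 (k and 37−k give the same square):
1²=1, 2²=4, 3²=9, 4²=16, 5²=25, 6²=36, 7²≡12, 8²≡27, 9²≡7, 10²≡26, 11²≡10, 12²≡33, 13²≡21, 14²≡11, 15²≡3, 16²≡34, 17²≡30, 18²≡28 (mod 37).
The residues are {1, 3, 4, 7, 9, 10, 11, 12, 16, 21, 25, 26, 27, 28, 30, 33, 34, 36}; the non-residues are the remaining 18 nonzero classes.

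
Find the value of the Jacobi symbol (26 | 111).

-1

Pull out 2: since 111 ≡ 7 (mod 8), (2/111) = +1.
Reciprocity: 13 ≡ 1 and 111 ≡ 3 (mod 4), so (13/111) = +(111/13).
Reduce top mod 13: now compute (7/13).
Reciprocity: 7 ≡ 3 and 13 ≡ 1 (mod 4), so (7/13) = +(13/7).
Reduce top mod 7: now compute (6/7).
Pull out 2: since 7 ≡ 7 (mod 8), (2/7) = +1.
Reciprocity: 3 ≡ 3 and 7 ≡ 3 (mod 4), so (3/7) = −(7/3).
Reduce top mod 3: now compute (1/3).
Reached (1/3) = 1. Collecting the sign flips along the way, the symbol is -1.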